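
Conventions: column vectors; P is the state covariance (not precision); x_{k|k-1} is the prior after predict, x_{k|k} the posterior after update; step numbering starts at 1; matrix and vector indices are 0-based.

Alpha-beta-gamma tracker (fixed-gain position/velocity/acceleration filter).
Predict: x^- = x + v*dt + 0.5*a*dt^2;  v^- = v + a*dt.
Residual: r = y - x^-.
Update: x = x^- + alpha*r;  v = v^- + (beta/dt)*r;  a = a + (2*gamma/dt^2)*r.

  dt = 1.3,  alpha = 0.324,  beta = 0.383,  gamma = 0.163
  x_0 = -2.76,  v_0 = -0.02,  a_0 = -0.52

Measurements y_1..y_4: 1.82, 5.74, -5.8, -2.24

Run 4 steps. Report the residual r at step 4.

step 1: x_pred=-3.2254  r=5.0454  x^+=-1.5907  v^+=0.7905  a^+=0.4533
step 2: x_pred=-0.1801  r=5.9201  x^+=1.7380  v^+=3.1238  a^+=1.5952
step 3: x_pred=7.1470  r=-12.9470  x^+=2.9522  v^+=1.3833  a^+=-0.9022
step 4: x_pred=3.9880  r=-6.2280  x^+=1.9701  v^+=-1.6245  a^+=-2.1036

resid = -6.2280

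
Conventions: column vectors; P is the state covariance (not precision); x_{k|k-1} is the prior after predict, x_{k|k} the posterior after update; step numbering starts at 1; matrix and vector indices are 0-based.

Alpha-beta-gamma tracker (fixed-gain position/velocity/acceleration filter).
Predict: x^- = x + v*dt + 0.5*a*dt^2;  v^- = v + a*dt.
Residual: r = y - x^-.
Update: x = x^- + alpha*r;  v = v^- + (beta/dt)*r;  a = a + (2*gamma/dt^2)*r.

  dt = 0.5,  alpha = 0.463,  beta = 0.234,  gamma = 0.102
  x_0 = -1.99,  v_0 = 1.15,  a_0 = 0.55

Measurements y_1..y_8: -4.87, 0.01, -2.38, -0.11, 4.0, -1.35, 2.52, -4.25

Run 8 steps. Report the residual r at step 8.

resid = -9.0259

step 1: x_pred=-1.3462  r=-3.5238  x^+=-2.9777  v^+=-0.2241  a^+=-2.3254
step 2: x_pred=-3.3805  r=3.3905  x^+=-1.8107  v^+=0.1999  a^+=0.4412
step 3: x_pred=-1.6556  r=-0.7244  x^+=-1.9910  v^+=0.0815  a^+=-0.1499
step 4: x_pred=-1.9690  r=1.8590  x^+=-1.1083  v^+=0.8766  a^+=1.3670
step 5: x_pred=-0.4991  r=4.4991  x^+=1.5840  v^+=3.6656  a^+=5.0383
step 6: x_pred=4.0466  r=-5.3966  x^+=1.5480  v^+=3.6592  a^+=0.6347
step 7: x_pred=3.4569  r=-0.9369  x^+=3.0231  v^+=3.5380  a^+=-0.1299
step 8: x_pred=4.7759  r=-9.0259  x^+=0.5969  v^+=-0.7510  a^+=-7.4950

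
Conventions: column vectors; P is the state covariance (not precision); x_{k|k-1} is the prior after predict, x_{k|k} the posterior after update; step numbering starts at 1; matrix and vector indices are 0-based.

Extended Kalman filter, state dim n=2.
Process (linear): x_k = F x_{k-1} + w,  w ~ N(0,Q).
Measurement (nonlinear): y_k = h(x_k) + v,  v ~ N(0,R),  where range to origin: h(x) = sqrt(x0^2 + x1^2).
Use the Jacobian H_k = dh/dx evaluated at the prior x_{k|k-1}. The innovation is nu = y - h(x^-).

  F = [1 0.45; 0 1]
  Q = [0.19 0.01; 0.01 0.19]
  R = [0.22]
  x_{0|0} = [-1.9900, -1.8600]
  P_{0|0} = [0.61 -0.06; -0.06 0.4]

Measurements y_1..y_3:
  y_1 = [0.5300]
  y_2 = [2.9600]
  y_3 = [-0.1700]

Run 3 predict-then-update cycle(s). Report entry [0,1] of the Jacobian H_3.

H_jac[0,1] = -0.4910

step 1: x^-=[-2.8270, -1.8600]  P^-=[0.8270 0.1300; 0.1300 0.5900]  H_jac=[-0.8354 -0.5496]  S=[1.0948]  K=[-0.6963; -0.3954]  nu=[-2.8540]  x^+=[-0.8397, -0.7315]  P^+=[0.2962 -0.1714; -0.1714 0.4188]
step 2: x^-=[-1.1688, -0.7315]  P^-=[0.4167 0.0270; 0.0270 0.6088]  H_jac=[-0.8477 -0.5305]  S=[0.7151]  K=[-0.5140; -0.4837]  nu=[1.5811]  x^+=[-1.9816, -1.4963]  P^+=[0.2278 -0.1508; -0.1508 0.4415]
step 3: x^-=[-2.6549, -1.4963]  P^-=[0.3715 0.0579; 0.0579 0.6315]  H_jac=[-0.8712 -0.4910]  S=[0.7037]  K=[-0.5003; -0.5123]  nu=[-3.2176]  x^+=[-1.0452, 0.1521]  P^+=[0.1953 -0.1224; -0.1224 0.4468]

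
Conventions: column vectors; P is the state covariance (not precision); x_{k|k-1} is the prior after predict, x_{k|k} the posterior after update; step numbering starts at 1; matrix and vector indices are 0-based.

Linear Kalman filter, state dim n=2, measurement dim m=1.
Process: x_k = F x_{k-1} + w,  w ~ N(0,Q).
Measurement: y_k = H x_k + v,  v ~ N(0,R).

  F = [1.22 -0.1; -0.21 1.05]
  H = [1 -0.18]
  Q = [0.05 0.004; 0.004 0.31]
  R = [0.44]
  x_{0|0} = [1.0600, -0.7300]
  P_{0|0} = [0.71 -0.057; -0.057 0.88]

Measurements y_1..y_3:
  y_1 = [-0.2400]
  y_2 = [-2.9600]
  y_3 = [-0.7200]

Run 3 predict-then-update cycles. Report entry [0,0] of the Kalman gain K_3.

K[0,0] = 0.4470

step 1: x^-=[1.3662, -0.9891]  P^-=[1.1295 -0.3445; -0.3445 1.3366]  S=[1.7368]  K=[0.6860; -0.3369]  nu=[-1.7842]  x^+=[0.1422, -0.3880]  P^+=[0.3121 0.0569; 0.0569 1.1395]
step 2: x^-=[0.2123, -0.4373]  P^-=[0.5120 -0.1215; -0.1215 1.5550]  S=[1.0462]  K=[0.5103; -0.3837]  nu=[-3.2510]  x^+=[-1.4469, 0.8102]  P^+=[0.2396 0.0833; 0.0833 1.4010]
step 3: x^-=[-1.8462, 1.1546]  P^-=[0.4002 -0.0960; -0.0960 1.8284]  S=[0.9340]  K=[0.4470; -0.4551]  nu=[1.3340]  x^+=[-1.2499, 0.5475]  P^+=[0.2136 0.0940; 0.0940 1.6349]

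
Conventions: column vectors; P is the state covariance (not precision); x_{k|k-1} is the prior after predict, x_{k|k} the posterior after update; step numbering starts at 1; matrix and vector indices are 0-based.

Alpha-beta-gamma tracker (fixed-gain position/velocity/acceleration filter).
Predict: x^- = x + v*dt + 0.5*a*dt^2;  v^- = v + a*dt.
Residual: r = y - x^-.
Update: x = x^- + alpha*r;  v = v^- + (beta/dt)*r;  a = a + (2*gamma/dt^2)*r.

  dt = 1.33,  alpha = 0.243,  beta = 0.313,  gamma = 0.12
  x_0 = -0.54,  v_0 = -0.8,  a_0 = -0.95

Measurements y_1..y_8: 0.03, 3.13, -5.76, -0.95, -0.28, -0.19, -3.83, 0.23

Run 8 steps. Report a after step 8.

a_post = -0.8380

step 1: x_pred=-2.4442  r=2.4742  x^+=-1.8430  v^+=-1.4812  a^+=-0.6143
step 2: x_pred=-4.3563  r=7.4863  x^+=-2.5372  v^+=-0.5364  a^+=0.4014
step 3: x_pred=-2.8956  r=-2.8644  x^+=-3.5916  v^+=-0.6766  a^+=0.0128
step 4: x_pred=-4.4802  r=3.5302  x^+=-3.6224  v^+=0.1712  a^+=0.4918
step 5: x_pred=-2.9598  r=2.6798  x^+=-2.3086  v^+=1.4559  a^+=0.8553
step 6: x_pred=0.3842  r=-0.5742  x^+=0.2447  v^+=2.4583  a^+=0.7774
step 7: x_pred=4.2019  r=-8.0319  x^+=2.2501  v^+=1.6021  a^+=-0.3123
step 8: x_pred=4.1048  r=-3.8748  x^+=3.1632  v^+=0.2749  a^+=-0.8380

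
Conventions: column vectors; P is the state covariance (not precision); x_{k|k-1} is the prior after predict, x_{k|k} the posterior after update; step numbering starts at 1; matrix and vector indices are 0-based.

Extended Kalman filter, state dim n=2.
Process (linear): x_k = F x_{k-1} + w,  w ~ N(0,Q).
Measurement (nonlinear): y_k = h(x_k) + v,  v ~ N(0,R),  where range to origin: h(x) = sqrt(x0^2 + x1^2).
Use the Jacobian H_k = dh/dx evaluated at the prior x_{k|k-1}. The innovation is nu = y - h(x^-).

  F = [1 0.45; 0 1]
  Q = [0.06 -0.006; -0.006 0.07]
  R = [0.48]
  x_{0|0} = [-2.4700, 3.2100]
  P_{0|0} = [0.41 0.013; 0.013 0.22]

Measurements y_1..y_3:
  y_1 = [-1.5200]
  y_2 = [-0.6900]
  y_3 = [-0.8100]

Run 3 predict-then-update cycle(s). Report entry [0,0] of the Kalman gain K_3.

K[0,0] = -0.2389

step 1: x^-=[-1.0255, 3.2100]  P^-=[0.5262 0.1060; 0.1060 0.2900]  H_jac=[-0.3043 0.9526]  S=[0.7304]  K=[-0.0810; 0.3340]  nu=[-4.8898]  x^+=[-0.6294, 1.5766]  P^+=[0.5215 0.1258; 0.1258 0.2085]
step 2: x^-=[0.0801, 1.5766]  P^-=[0.7369 0.2136; 0.2136 0.2785]  H_jac=[0.0508 0.9987]  S=[0.7813]  K=[0.3209; 0.3699]  nu=[-2.2687]  x^+=[-0.6478, 0.7375]  P^+=[0.6564 0.1209; 0.1209 0.1716]
step 3: x^-=[-0.3160, 0.7375]  P^-=[0.8599 0.1921; 0.1921 0.2416]  H_jac=[-0.3938 0.9192]  S=[0.6784]  K=[-0.2389; 0.2159]  nu=[-1.6124]  x^+=[0.0692, 0.3895]  P^+=[0.8212 0.2271; 0.2271 0.2100]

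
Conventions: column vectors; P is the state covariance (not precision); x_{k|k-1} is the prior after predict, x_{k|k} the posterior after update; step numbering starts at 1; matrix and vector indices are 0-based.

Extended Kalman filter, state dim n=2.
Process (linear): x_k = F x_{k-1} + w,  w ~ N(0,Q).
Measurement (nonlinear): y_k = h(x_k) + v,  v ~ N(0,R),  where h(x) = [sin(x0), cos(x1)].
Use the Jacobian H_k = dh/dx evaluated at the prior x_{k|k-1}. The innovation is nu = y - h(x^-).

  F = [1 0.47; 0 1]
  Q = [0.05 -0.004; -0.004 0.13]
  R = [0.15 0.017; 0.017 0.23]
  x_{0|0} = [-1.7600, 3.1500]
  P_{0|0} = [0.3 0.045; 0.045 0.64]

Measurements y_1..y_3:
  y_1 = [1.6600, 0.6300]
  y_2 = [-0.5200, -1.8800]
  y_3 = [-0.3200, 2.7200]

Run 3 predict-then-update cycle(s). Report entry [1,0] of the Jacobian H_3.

step 1: x^-=[-0.2795, 3.1500]  P^-=[0.5337 0.3418; 0.3418 0.7700]  H_jac=[0.9612 0.0000; 0.0000 0.0084]  S=[0.6431 0.0198; 0.0198 0.2301]  K=[0.7994 -0.0562; 0.5114 -0.0158]  nu=[1.9359, 1.6300]  x^+=[1.1765, 4.1142]  P^+=[0.1238 0.0795; 0.0795 0.6021]
step 2: x^-=[3.1102, 4.1142]  P^-=[0.3815 0.3585; 0.3585 0.7321]  H_jac=[-0.9995 0.0000; 0.0000 0.8264]  S=[0.5311 -0.2791; -0.2791 0.7299]  K=[-0.6316 0.1644; -0.2992 0.7144]  nu=[-0.5514, -1.3169]  x^+=[3.2420, 3.3385]  P^+=[0.0920 0.0328; 0.0328 0.1927]
step 3: x^-=[4.8111, 3.3385]  P^-=[0.2153 0.1193; 0.1193 0.3227]  H_jac=[0.0985 0.0000; 0.0000 0.1956]  S=[0.1521 0.0193; 0.0193 0.2423]  K=[0.1286 0.0861; 0.0447 0.2569]  nu=[0.6751, 3.7007]  x^+=[5.2163, 4.3192]  P^+=[0.2106 0.1124; 0.1124 0.3059]

H_jac[1,0] = 0.0000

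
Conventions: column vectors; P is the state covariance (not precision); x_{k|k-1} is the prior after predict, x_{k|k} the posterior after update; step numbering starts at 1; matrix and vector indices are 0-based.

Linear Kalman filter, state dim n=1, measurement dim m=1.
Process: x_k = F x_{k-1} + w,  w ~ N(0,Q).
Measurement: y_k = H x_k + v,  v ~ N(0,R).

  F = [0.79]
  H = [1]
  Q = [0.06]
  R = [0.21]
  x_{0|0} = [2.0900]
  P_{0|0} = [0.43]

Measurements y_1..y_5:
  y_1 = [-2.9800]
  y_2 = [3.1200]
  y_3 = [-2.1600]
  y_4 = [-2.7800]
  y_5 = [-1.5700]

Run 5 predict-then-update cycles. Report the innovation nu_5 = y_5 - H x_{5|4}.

innov = [-0.6697]

step 1: x^-=[1.6511]  P^-=[0.3284]  S=[0.5384]  K=[0.6099]  nu=[-4.6311]  x^+=[-1.1735]  P^+=[0.1281]
step 2: x^-=[-0.9271]  P^-=[0.1399]  S=[0.3499]  K=[0.3999]  nu=[4.0471]  x^+=[0.6913]  P^+=[0.0840]
step 3: x^-=[0.5461]  P^-=[0.1124]  S=[0.3224]  K=[0.3487]  nu=[-2.7061]  x^+=[-0.3974]  P^+=[0.0732]
step 4: x^-=[-0.3139]  P^-=[0.1057]  S=[0.3157]  K=[0.3348]  nu=[-2.4661]  x^+=[-1.1396]  P^+=[0.0703]
step 5: x^-=[-0.9003]  P^-=[0.1039]  S=[0.3139]  K=[0.3310]  nu=[-0.6697]  x^+=[-1.1219]  P^+=[0.0695]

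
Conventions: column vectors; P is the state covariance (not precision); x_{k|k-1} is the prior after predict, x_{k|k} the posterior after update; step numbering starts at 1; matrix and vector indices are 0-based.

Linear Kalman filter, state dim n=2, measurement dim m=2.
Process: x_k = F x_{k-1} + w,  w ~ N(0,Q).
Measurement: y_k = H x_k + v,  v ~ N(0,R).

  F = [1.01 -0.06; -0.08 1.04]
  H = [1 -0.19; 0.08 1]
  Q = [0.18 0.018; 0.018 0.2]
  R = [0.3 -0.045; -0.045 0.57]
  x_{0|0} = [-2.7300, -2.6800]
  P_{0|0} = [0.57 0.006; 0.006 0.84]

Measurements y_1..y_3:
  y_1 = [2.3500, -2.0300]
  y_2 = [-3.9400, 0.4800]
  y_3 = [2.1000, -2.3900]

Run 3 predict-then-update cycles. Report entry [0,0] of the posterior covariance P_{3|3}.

step 1: x^-=[-2.5965, -2.5688]  P^-=[0.7638 -0.0741; -0.0741 1.1112]  S=[1.1320 -0.2680; -0.2680 1.6742]  K=[0.7123 0.1062; -0.0995 0.6442]  nu=[4.4584, 0.7465]  x^+=[0.6584, -2.5313]  P^+=[0.2111 0.0116; 0.0116 0.3708]
step 2: x^-=[0.8169, -2.6852]  P^-=[0.3953 -0.0099; -0.0099 0.6004]  S=[0.7207 -0.1372; -0.1372 1.1714]  K=[0.5672 0.0850; -0.0763 0.5030]  nu=[-5.2671, 3.0998]  x^+=[-1.9074, -0.7242]  P^+=[0.1681 0.0095; 0.0095 0.2894]
step 3: x^-=[-1.8830, -0.6006]  P^-=[0.3514 -0.0037; -0.0037 0.5125]  S=[0.6713 -0.1179; -0.1179 1.0841]  K=[0.5388 0.0811; -0.0689 0.4650]  nu=[3.8689, -1.6388]  x^+=[0.0685, -1.6290]  P^+=[0.1597 0.0092; 0.0092 0.2674]

P_post[0,0] = 0.1597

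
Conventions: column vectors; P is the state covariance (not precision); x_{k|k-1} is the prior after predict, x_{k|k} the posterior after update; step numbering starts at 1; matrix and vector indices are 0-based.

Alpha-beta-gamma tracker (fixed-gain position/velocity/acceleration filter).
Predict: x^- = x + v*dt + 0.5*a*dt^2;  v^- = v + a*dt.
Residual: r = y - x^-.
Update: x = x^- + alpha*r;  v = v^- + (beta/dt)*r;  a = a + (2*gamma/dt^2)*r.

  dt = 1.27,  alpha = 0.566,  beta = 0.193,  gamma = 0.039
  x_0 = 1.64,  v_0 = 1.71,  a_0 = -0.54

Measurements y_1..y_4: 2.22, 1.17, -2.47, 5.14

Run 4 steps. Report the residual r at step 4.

step 1: x_pred=3.3762  r=-1.1562  x^+=2.7218  v^+=0.8485  a^+=-0.5959
step 2: x_pred=3.3188  r=-2.1488  x^+=2.1026  v^+=-0.2349  a^+=-0.6998
step 3: x_pred=1.2399  r=-3.7099  x^+=-0.8599  v^+=-1.6874  a^+=-0.8792
step 4: x_pred=-3.7120  r=8.8520  x^+=1.2982  v^+=-1.4589  a^+=-0.4512

resid = 8.8520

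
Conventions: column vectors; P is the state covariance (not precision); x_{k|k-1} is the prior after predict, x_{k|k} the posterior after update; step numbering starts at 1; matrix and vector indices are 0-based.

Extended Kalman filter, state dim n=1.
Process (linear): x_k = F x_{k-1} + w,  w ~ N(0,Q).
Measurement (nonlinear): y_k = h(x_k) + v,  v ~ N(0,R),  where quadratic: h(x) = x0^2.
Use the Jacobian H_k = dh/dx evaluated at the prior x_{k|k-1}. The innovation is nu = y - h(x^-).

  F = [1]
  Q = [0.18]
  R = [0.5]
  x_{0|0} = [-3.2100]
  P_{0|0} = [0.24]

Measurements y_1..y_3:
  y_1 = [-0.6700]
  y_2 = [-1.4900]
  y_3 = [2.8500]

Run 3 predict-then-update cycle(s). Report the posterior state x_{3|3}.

step 1: x^-=[-3.2100]  P^-=[0.4200]  H_jac=[-6.4200]  S=[17.8109]  K=[-0.1514]  nu=[-10.9741]  x^+=[-1.5486]  P^+=[0.0118]
step 2: x^-=[-1.5486]  P^-=[0.1918]  H_jac=[-3.0973]  S=[2.3398]  K=[-0.2539]  nu=[-3.8882]  x^+=[-0.5615]  P^+=[0.0410]
step 3: x^-=[-0.5615]  P^-=[0.2210]  H_jac=[-1.1230]  S=[0.7787]  K=[-0.3187]  nu=[2.5347]  x^+=[-1.3693]  P^+=[0.1419]

x_post = [-1.3693]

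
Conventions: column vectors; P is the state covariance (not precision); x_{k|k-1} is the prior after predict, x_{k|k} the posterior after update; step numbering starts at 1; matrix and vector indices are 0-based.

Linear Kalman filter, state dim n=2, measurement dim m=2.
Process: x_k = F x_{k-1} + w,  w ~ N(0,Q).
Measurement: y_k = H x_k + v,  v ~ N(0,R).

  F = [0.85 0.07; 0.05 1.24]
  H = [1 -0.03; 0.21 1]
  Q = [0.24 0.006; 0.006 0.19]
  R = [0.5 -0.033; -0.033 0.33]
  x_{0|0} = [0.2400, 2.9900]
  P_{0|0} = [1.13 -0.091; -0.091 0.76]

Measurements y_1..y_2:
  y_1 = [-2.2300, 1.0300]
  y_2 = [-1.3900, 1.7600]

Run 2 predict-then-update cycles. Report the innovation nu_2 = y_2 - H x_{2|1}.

step 1: x^-=[0.4133, 3.7196]  P^-=[1.0493 0.0238; 0.0238 1.3501]  S=[1.5491 0.1705; 0.1705 1.7364]  K=[0.6687 0.0749; -0.0977 0.7900]  nu=[-2.5317, -2.7764]  x^+=[-1.4876, 1.7736]  P^+=[0.3299 -0.0666; -0.0666 0.2779]
step 2: x^-=[-1.1403, 2.1249]  P^-=[0.4718 -0.0263; -0.0263 0.6099]  S=[0.9739 0.0216; 0.0216 0.9497]  K=[0.4838 0.0656; -0.0600 0.6378]  nu=[-0.1859, -0.1255]  x^+=[-1.2385, 2.0561]  P^+=[0.2384 -0.0444; -0.0444 0.2218]

innov = [-0.1859, -0.1255]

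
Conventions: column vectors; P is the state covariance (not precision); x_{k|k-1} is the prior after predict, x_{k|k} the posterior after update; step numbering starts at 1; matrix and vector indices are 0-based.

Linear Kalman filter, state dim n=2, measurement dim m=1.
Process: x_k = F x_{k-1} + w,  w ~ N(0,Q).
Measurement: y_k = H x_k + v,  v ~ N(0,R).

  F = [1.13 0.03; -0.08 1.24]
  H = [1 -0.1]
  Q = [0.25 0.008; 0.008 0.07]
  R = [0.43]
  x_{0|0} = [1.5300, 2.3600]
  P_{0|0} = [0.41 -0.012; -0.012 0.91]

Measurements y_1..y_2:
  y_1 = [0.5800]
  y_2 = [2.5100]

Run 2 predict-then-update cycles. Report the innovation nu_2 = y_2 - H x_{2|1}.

innov = [1.4155]

step 1: x^-=[1.7997, 2.8040]  P^-=[0.7735 -0.0120; -0.0120 1.4742]  S=[1.2207]  K=[0.6347; -0.1306]  nu=[-0.9393]  x^+=[1.2035, 2.9267]  P^+=[0.2818 0.0892; 0.0892 1.4534]
step 2: x^-=[1.4478, 3.5328]  P^-=[0.6172 0.1613; 0.1613 2.2889]  S=[1.0378]  K=[0.5792; -0.0651]  nu=[1.4155]  x^+=[2.2676, 3.4407]  P^+=[0.2691 0.2005; 0.2005 2.2845]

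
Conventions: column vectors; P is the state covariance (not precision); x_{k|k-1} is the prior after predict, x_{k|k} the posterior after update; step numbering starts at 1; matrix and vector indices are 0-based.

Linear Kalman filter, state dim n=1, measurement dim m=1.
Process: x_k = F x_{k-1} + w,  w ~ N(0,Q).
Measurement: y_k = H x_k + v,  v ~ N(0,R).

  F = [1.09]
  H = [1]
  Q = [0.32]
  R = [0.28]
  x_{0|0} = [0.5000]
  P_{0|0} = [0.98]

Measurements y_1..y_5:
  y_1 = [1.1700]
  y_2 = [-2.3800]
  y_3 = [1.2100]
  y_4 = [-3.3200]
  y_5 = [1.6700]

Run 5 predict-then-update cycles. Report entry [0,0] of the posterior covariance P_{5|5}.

P_post[0,0] = 0.1843

step 1: x^-=[0.5450]  P^-=[1.4843]  S=[1.7643]  K=[0.8413]  nu=[0.6250]  x^+=[1.0708]  P^+=[0.2356]
step 2: x^-=[1.1672]  P^-=[0.5999]  S=[0.8799]  K=[0.6818]  nu=[-3.5472]  x^+=[-1.2512]  P^+=[0.1909]
step 3: x^-=[-1.3638]  P^-=[0.5468]  S=[0.8268]  K=[0.6613]  nu=[2.5738]  x^+=[0.3384]  P^+=[0.1852]
step 4: x^-=[0.3688]  P^-=[0.5400]  S=[0.8200]  K=[0.6585]  nu=[-3.6888]  x^+=[-2.0604]  P^+=[0.1844]
step 5: x^-=[-2.2459]  P^-=[0.5391]  S=[0.8191]  K=[0.6582]  nu=[3.9159]  x^+=[0.3314]  P^+=[0.1843]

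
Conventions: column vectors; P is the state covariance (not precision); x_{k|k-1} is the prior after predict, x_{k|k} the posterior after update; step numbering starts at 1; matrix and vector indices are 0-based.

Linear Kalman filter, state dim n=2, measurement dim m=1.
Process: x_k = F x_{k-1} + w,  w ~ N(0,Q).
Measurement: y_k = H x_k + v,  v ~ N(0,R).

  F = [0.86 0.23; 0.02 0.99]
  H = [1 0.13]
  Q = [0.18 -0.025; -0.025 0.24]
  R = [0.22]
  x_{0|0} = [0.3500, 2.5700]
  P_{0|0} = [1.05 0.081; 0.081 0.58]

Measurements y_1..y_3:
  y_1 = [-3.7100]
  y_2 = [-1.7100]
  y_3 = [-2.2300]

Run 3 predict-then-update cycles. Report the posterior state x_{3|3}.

x_post = [-1.9845, 0.9531]

step 1: x^-=[0.8921, 2.5513]  P^-=[1.0193 0.1945; 0.1945 0.8121]  S=[1.3036]  K=[0.8013; 0.2302]  nu=[-4.9338]  x^+=[-3.0614, 1.4157]  P^+=[0.1823 -0.0460; -0.0460 0.7430]
step 2: x^-=[-2.3072, 1.3404]  P^-=[0.3359 0.1080; 0.1080 0.9665]  S=[0.6003]  K=[0.5829; 0.3892]  nu=[0.4229]  x^+=[-2.0606, 1.5050]  P^+=[0.1319 -0.0282; -0.0282 0.8756]
step 3: x^-=[-1.4260, 1.4487]  P^-=[0.3127 0.1525; 0.1525 1.0971]  S=[0.5909]  K=[0.5628; 0.4994]  nu=[-0.9923]  x^+=[-1.9845, 0.9531]  P^+=[0.1256 -0.0136; -0.0136 0.9497]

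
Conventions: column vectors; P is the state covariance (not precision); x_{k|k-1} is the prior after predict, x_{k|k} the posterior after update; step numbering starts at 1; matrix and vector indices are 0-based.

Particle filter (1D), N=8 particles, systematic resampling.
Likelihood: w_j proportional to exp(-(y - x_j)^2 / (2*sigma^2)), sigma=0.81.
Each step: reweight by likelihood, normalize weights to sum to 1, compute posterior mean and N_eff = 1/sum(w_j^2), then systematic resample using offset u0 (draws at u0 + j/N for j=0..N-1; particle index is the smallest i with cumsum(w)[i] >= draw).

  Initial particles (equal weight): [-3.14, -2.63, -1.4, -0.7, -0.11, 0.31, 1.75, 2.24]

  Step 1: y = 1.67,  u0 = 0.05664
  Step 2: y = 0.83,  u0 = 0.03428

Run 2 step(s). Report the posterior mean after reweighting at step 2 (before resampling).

step 1: w=[0.0000, 0.0000, 0.0004, 0.0065, 0.0421, 0.1150, 0.4685, 0.3675]  mean=1.6691  Neff=2.7055  idx=[5, 6, 6, 6, 6, 7, 7, 7]
step 2: w=[0.2278, 0.1469, 0.1469, 0.1469, 0.1469, 0.0615, 0.0615, 0.0615]  mean=1.5124  Neff=6.6856  idx=[0, 0, 1, 2, 3, 3, 4, 6]

post_mean = 1.5124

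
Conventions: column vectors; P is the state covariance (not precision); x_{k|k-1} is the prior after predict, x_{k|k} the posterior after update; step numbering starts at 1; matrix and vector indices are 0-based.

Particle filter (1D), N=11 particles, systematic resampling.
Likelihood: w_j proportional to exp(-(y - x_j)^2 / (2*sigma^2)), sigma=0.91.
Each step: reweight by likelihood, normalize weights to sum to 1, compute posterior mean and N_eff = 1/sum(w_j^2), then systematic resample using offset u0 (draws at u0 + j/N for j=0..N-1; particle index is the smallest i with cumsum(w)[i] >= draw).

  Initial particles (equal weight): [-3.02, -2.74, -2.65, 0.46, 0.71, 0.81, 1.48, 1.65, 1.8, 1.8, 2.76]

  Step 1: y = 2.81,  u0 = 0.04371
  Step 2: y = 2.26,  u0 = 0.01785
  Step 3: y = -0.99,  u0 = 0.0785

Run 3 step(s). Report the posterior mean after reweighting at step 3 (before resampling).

post_mean = 1.1239

step 1: w=[0.0000, 0.0000, 0.0000, 0.0116, 0.0228, 0.0292, 0.1123, 0.1450, 0.1765, 0.1765, 0.3262]  mean=1.9861  Neff=4.9064  idx=[5, 6, 7, 7, 8, 9, 9, 10, 10, 10, 10]
step 2: w=[0.0325, 0.0801, 0.0923, 0.0923, 0.1017, 0.1017, 0.1017, 0.0994, 0.0994, 0.0994, 0.0994]  mean=2.0962  Neff=10.5170  idx=[0, 1, 2, 3, 4, 5, 6, 7, 8, 9, 10]
step 3: w=[0.6301, 0.1120, 0.0663, 0.0663, 0.0405, 0.0405, 0.0405, 0.0009, 0.0009, 0.0009, 0.0009]  mean=1.1239  Neff=2.3622  idx=[0, 0, 0, 0, 0, 0, 0, 1, 2, 4, 6]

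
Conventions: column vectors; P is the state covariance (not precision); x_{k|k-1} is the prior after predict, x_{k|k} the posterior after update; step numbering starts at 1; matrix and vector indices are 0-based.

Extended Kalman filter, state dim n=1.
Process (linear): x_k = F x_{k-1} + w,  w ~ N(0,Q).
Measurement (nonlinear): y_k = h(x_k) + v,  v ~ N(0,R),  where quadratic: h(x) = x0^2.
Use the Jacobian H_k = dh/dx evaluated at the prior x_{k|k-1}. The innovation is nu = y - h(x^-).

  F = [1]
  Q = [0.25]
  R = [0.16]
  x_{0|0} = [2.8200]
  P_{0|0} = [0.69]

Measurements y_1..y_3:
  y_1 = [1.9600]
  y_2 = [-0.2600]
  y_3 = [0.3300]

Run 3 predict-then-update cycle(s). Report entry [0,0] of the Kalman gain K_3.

K[0,0] = 0.4843

step 1: x^-=[2.8200]  P^-=[0.9400]  H_jac=[5.6400]  S=[30.0610]  K=[0.1764]  nu=[-5.9924]  x^+=[1.7632]  P^+=[0.0050]
step 2: x^-=[1.7632]  P^-=[0.2550]  H_jac=[3.5263]  S=[3.3310]  K=[0.2700]  nu=[-3.3688]  x^+=[0.8537]  P^+=[0.0122]
step 3: x^-=[0.8537]  P^-=[0.2622]  H_jac=[1.7075]  S=[0.9246]  K=[0.4843]  nu=[-0.3989]  x^+=[0.6606]  P^+=[0.0454]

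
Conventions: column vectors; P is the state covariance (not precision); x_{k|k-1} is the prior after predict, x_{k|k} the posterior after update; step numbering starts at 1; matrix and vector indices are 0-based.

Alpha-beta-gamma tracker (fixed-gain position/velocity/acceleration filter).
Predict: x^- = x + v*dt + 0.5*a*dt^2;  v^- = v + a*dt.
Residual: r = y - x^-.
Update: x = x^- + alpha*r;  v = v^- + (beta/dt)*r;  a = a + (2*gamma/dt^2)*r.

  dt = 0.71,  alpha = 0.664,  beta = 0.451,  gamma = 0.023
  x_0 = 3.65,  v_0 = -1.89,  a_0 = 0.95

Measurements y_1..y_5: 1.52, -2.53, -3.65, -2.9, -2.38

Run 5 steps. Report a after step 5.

a_post = 0.9700

step 1: x_pred=2.5475  r=-1.0275  x^+=1.8653  v^+=-1.8682  a^+=0.8562
step 2: x_pred=0.7546  r=-3.2846  x^+=-1.4264  v^+=-3.3467  a^+=0.5565
step 3: x_pred=-3.6623  r=0.0123  x^+=-3.6541  v^+=-2.9438  a^+=0.5576
step 4: x_pred=-5.6037  r=2.7037  x^+=-3.8084  v^+=-0.8305  a^+=0.8043
step 5: x_pred=-4.1954  r=1.8154  x^+=-2.9900  v^+=0.8937  a^+=0.9700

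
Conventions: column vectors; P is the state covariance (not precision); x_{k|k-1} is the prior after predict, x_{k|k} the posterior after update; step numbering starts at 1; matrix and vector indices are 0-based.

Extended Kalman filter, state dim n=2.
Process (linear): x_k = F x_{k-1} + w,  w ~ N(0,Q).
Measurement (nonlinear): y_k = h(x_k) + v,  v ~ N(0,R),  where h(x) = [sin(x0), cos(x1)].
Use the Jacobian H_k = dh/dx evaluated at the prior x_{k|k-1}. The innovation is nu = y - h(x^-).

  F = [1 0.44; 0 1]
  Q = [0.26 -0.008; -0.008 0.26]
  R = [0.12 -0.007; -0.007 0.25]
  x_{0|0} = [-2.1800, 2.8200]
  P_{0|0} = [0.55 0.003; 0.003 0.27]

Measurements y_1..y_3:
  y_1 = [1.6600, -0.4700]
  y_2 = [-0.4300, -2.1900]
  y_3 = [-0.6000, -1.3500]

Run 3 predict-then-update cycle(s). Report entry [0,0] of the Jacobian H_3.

step 1: x^-=[-0.9392, 2.8200]  P^-=[0.8649 0.1138; 0.1138 0.5300]  H_jac=[0.5904 0.0000; 0.0000 -0.3161]  S=[0.4215 -0.0282; -0.0282 0.3029]  K=[1.2111 -0.0058; 0.1231 -0.5415]  nu=[2.4671, 0.4787]  x^+=[2.0459, 2.8645]  P^+=[0.2462 0.0314; 0.0314 0.4310]
step 2: x^-=[3.3063, 2.8645]  P^-=[0.6173 0.2131; 0.2131 0.6910]  H_jac=[-0.9865 0.0000; 0.0000 -0.2735]  S=[0.7207 0.0505; 0.0505 0.3017]  K=[-0.8413 -0.0524; -0.2507 -0.5845]  nu=[-0.2660, -1.2281]  x^+=[3.5944, 3.6491]  P^+=[0.1020 0.0263; 0.0263 0.5278]
step 3: x^-=[5.2001, 3.6491]  P^-=[0.4873 0.2506; 0.2506 0.7878]  H_jac=[0.4686 0.0000; 0.0000 0.4860]  S=[0.2270 0.0501; 0.0501 0.4361]  K=[0.9689 0.1680; 0.3320 0.8399]  nu=[0.2834, -0.4760]  x^+=[5.3947, 3.3434]  P^+=[0.2456 0.0725; 0.0725 0.4273]

H_jac[0,0] = 0.4686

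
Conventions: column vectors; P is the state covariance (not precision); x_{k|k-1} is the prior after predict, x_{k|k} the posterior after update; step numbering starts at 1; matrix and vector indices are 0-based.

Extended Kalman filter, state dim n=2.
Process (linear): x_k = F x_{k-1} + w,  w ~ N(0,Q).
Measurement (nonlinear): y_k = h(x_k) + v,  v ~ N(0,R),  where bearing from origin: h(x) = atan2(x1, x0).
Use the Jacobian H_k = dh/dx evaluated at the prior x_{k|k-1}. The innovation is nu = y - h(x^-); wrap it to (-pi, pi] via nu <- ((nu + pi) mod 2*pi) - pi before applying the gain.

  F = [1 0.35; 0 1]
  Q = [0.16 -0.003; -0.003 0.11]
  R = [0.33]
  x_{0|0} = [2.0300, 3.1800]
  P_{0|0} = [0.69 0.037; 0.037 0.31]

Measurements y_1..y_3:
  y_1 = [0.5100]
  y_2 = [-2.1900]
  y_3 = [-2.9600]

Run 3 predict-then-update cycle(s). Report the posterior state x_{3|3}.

step 1: x^-=[3.1430, 3.1800]  P^-=[0.9139 0.1425; 0.1425 0.4200]  H_jac=[-0.1591 0.1572]  S=[0.3564]  K=[-0.3450; 0.1217]  nu=[-0.2812]  x^+=[3.2400, 3.1458]  P^+=[0.8714 0.1575; 0.1575 0.4147]
step 2: x^-=[4.3411, 3.1458]  P^-=[1.1925 0.2996; 0.2996 0.5247]  H_jac=[-0.1095 0.1510]  S=[0.3464]  K=[-0.2462; 0.1341]  nu=[-2.8171]  x^+=[5.0346, 2.7679]  P^+=[1.1715 0.3111; 0.3111 0.5185]
step 3: x^-=[6.0033, 2.7679]  P^-=[1.6127 0.4895; 0.4895 0.6285]  H_jac=[-0.0633 0.1374]  S=[0.3398]  K=[-0.1027; 0.1628]  nu=[2.8912]  x^+=[5.7064, 3.2387]  P^+=[1.6092 0.4952; 0.4952 0.6195]

x_post = [5.7064, 3.2387]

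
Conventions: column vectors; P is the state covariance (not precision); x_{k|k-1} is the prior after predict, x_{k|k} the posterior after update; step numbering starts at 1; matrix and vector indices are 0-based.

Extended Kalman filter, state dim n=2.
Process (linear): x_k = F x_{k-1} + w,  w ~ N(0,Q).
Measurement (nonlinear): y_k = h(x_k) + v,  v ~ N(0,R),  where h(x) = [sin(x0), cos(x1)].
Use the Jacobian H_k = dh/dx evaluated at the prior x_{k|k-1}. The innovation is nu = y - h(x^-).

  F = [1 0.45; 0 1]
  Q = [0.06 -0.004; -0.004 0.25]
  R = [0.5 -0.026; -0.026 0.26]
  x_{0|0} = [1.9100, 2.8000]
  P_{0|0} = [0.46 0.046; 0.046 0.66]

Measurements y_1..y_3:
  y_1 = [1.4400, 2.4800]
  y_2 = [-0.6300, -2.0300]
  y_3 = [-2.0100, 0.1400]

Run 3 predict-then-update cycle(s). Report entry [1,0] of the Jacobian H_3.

step 1: x^-=[3.1700, 2.8000]  P^-=[0.6950 0.3390; 0.3390 0.9100]  H_jac=[-0.9996 0.0000; 0.0000 -0.3350]  S=[1.1945 0.0875; 0.0875 0.3621]  K=[-0.5687 -0.1762; -0.2260 -0.7872]  nu=[1.4684, 3.4222]  x^+=[1.7320, -0.2259]  P^+=[0.2799 0.0926; 0.0926 0.5934]
step 2: x^-=[1.6304, -0.2259]  P^-=[0.5434 0.3556; 0.3556 0.8434]  H_jac=[-0.0596 0.0000; 0.0000 0.2239]  S=[0.5019 -0.0307; -0.0307 0.3023]  K=[-0.0486 0.2585; -0.0040 0.6244]  nu=[-1.6282, -3.0046]  x^+=[0.9329, -2.0956]  P^+=[0.5212 0.3058; 0.3058 0.7254]
step 3: x^-=[-0.0101, -2.0956]  P^-=[1.0033 0.6282; 0.6282 0.9754]  H_jac=[0.9999 0.0000; 0.0000 0.8654]  S=[1.5032 0.5176; 0.5176 0.9906]  K=[0.5834 0.2440; 0.1517 0.7729]  nu=[-1.9999, 0.6410]  x^+=[-1.0204, -1.9036]  P^+=[0.2854 0.0558; 0.0558 0.2276]

H_jac[1,0] = 0.0000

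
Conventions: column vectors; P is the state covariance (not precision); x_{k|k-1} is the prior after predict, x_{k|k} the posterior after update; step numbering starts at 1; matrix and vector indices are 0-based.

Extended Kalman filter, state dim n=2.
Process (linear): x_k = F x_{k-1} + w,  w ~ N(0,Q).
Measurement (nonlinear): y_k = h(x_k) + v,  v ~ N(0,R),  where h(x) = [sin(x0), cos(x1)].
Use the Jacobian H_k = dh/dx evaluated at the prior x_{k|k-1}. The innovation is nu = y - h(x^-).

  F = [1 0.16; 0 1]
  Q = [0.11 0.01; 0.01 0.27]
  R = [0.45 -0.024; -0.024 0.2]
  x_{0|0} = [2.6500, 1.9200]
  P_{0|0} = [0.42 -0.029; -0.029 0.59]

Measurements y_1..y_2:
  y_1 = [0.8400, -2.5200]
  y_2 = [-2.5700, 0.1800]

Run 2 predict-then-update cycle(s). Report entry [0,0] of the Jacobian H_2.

step 1: x^-=[2.9572, 1.9200]  P^-=[0.5358 0.0754; 0.0754 0.8600]  H_jac=[-0.9830 0.0000; 0.0000 -0.9396]  S=[0.9678 0.0456; 0.0456 0.9593]  K=[-0.5420 -0.0481; -0.0369 -0.8406]  nu=[0.6567, -2.1779]  x^+=[2.7060, 3.7264]  P^+=[0.2469 -0.0036; -0.0036 0.1780]
step 2: x^-=[3.3022, 3.7264]  P^-=[0.3603 0.0349; 0.0349 0.4480]  H_jac=[-0.9871 0.0000; 0.0000 0.5521]  S=[0.8011 -0.0430; -0.0430 0.3365]  K=[-0.4440 0.0005; -0.0035 0.7344]  nu=[-2.4101, 1.0138]  x^+=[4.3727, 4.4795]  P^+=[0.2024 0.0195; 0.0195 0.2662]

H_jac[0,0] = -0.9871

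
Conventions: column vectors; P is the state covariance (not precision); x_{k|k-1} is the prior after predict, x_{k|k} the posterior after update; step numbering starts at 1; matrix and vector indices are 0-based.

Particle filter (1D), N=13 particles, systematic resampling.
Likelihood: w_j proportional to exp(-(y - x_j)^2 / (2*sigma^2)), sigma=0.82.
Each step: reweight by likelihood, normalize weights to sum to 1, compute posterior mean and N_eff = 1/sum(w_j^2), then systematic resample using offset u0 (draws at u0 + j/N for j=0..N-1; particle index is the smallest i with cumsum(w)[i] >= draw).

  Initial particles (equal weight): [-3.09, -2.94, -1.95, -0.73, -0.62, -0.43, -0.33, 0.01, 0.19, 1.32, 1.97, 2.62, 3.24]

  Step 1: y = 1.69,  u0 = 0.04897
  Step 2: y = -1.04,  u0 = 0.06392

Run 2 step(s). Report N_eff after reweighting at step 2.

N_eff = 2.3127

step 1: w=[0.0000, 0.0000, 0.0000, 0.0043, 0.0064, 0.0119, 0.0162, 0.0413, 0.0633, 0.3046, 0.3181, 0.1773, 0.0565]  mean=1.6711  Neff=4.2593  idx=[7, 8, 9, 9, 9, 9, 10, 10, 10, 10, 11, 11, 12]
step 2: w=[0.5284, 0.3895, 0.0191, 0.0191, 0.0191, 0.0191, 0.0014, 0.0014, 0.0014, 0.0014, 0.0001, 0.0001, 0.0000]  mean=0.1915  Neff=2.3127  idx=[0, 0, 0, 0, 0, 0, 0, 1, 1, 1, 1, 1, 5]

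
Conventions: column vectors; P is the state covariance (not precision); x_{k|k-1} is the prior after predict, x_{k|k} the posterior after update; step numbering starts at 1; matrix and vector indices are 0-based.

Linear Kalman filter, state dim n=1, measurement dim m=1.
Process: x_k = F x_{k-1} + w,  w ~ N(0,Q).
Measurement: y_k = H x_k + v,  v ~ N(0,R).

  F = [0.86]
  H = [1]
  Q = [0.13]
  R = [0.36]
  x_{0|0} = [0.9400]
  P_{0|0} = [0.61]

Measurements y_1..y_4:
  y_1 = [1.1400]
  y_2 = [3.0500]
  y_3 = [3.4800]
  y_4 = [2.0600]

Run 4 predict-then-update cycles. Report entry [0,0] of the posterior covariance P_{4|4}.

step 1: x^-=[0.8084]  P^-=[0.5812]  S=[0.9412]  K=[0.6175]  nu=[0.3316]  x^+=[1.0132]  P^+=[0.2223]
step 2: x^-=[0.8713]  P^-=[0.2944]  S=[0.6544]  K=[0.4499]  nu=[2.1787]  x^+=[1.8515]  P^+=[0.1620]
step 3: x^-=[1.5923]  P^-=[0.2498]  S=[0.6098]  K=[0.4096]  nu=[1.8877]  x^+=[2.3655]  P^+=[0.1475]
step 4: x^-=[2.0344]  P^-=[0.2391]  S=[0.5991]  K=[0.3991]  nu=[0.0256]  x^+=[2.0446]  P^+=[0.1437]

P_post[0,0] = 0.1437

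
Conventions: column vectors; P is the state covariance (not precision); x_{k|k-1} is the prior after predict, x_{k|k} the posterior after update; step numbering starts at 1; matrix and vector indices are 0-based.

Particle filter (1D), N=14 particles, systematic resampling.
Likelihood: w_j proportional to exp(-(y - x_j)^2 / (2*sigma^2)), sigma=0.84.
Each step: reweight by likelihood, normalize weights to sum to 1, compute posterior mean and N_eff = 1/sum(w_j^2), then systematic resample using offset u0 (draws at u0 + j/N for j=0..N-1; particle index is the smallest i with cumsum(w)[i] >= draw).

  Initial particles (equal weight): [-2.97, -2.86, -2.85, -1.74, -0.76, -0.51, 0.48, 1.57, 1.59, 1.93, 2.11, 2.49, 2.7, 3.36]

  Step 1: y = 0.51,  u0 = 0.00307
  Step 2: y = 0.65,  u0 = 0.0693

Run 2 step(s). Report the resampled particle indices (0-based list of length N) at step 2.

resampled_idx = [2, 4, 4, 5, 5, 6, 6, 7, 7, 8, 9, 10, 11, 13]

step 1: w=[0.0001, 0.0001, 0.0001, 0.0086, 0.0992, 0.1488, 0.3108, 0.1403, 0.1361, 0.0745, 0.0507, 0.0193, 0.0104, 0.0010]  mean=0.7491  Neff=5.6986  idx=[3, 4, 5, 5, 6, 6, 6, 6, 7, 7, 8, 8, 9, 10]
step 2: w=[0.0023, 0.0319, 0.0504, 0.0504, 0.1280, 0.1280, 0.1280, 0.1280, 0.0717, 0.0717, 0.0699, 0.0699, 0.0409, 0.0289]  mean=0.7535  Neff=10.6138  idx=[2, 4, 4, 5, 5, 6, 6, 7, 7, 8, 9, 10, 11, 13]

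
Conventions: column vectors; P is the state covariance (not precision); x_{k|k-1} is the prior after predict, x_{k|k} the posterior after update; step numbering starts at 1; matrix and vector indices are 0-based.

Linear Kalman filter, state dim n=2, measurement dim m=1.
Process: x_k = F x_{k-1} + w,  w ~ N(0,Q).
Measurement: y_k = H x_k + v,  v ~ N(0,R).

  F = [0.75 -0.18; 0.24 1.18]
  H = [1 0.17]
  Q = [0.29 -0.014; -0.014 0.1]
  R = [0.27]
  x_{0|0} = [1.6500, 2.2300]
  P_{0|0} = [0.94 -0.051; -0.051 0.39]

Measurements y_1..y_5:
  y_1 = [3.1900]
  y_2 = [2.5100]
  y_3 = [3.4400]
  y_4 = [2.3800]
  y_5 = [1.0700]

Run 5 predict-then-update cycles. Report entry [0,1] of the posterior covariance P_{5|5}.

step 1: x^-=[0.8361, 3.0274]  P^-=[0.8452 0.0294; 0.0294 0.6683]  S=[1.1445]  K=[0.7428; 0.1250]  nu=[1.8392]  x^+=[2.2024, 3.2573]  P^+=[0.2136 -0.0768; -0.0768 0.6504]
step 2: x^-=[1.0655, 4.3722]  P^-=[0.4520 -0.1784; -0.1784 0.9744]  S=[0.6895]  K=[0.6115; -0.0184]  nu=[0.7013]  x^+=[1.4943, 4.3592]  P^+=[0.1941 -0.1706; -0.1706 0.9742]
step 3: x^-=[0.3361, 5.5025]  P^-=[0.4768 -0.3296; -0.3296 1.3710]  S=[0.6744]  K=[0.6240; -0.1431]  nu=[2.1685]  x^+=[1.6891, 5.1922]  P^+=[0.2143 -0.2694; -0.2694 1.3572]
step 4: x^-=[0.3323, 6.5322]  P^-=[0.5272 -0.4905; -0.4905 1.8496]  S=[0.6839]  K=[0.6490; -0.2574]  nu=[0.9373]  x^+=[0.9405, 6.2909]  P^+=[0.2392 -0.3762; -0.3762 1.8043]
step 5: x^-=[-0.4270, 7.6490]  P^-=[0.5846 -0.6709; -0.6709 2.4129]  S=[0.6962]  K=[0.6758; -0.3744]  nu=[0.1966]  x^+=[-0.2941, 7.5754]  P^+=[0.2666 -0.4947; -0.4947 2.3153]

P_post[0,1] = -0.4947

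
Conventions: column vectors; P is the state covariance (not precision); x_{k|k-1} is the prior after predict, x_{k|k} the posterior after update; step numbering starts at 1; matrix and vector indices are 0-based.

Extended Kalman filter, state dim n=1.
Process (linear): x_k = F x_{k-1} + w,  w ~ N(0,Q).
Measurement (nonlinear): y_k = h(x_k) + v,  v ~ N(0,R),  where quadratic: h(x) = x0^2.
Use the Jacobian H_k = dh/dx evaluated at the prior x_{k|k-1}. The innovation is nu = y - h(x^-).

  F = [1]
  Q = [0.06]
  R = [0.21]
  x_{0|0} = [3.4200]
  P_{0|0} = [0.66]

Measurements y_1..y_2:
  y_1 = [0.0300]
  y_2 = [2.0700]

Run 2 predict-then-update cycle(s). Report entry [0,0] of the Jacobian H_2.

step 1: x^-=[3.4200]  P^-=[0.7200]  H_jac=[6.8400]  S=[33.8956]  K=[0.1453]  nu=[-11.6664]  x^+=[1.7250]  P^+=[0.0045]
step 2: x^-=[1.7250]  P^-=[0.0645]  H_jac=[3.4499]  S=[0.9772]  K=[0.2276]  nu=[-0.9055]  x^+=[1.5189]  P^+=[0.0139]

H_jac[0,0] = 3.4499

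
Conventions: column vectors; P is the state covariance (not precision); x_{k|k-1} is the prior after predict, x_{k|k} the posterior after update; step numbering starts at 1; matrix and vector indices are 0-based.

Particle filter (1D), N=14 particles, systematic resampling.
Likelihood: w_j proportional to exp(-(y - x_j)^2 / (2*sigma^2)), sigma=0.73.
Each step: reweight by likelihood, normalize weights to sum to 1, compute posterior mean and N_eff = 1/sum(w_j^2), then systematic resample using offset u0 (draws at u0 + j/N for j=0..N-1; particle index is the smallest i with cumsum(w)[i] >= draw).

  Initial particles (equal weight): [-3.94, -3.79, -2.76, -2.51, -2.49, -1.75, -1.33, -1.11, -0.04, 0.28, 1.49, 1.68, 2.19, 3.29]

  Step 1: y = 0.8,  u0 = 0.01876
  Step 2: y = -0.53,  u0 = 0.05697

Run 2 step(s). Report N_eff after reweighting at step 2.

step 1: w=[0.0000, 0.0000, 0.0000, 0.0000, 0.0000, 0.0009, 0.0054, 0.0124, 0.1961, 0.2950, 0.2432, 0.1838, 0.0620, 0.0011]  mean=0.8631  Neff=4.4951  idx=[8, 8, 8, 9, 9, 9, 9, 10, 10, 10, 10, 11, 11, 12]
step 2: w=[0.1711, 0.1711, 0.1711, 0.1158, 0.1158, 0.1158, 0.1158, 0.0047, 0.0047, 0.0047, 0.0047, 0.0022, 0.0022, 0.0002]  mean=0.1448  Neff=7.0604  idx=[0, 0, 1, 1, 2, 2, 2, 3, 3, 4, 5, 5, 6, 8]

N_eff = 7.0604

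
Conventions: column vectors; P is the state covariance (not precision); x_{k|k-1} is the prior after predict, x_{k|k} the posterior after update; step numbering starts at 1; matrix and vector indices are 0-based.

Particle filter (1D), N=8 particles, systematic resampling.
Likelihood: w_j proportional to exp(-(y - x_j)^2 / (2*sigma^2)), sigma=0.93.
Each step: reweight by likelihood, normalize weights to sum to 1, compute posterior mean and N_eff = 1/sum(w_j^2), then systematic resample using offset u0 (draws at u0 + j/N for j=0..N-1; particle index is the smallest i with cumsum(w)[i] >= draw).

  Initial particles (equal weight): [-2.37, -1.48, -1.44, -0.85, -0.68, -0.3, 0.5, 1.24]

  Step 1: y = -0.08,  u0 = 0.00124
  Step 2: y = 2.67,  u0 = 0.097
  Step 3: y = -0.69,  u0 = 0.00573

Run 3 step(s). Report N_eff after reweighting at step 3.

N_eff = 8.0000

step 1: w=[0.0110, 0.0733, 0.0781, 0.1615, 0.1847, 0.2212, 0.1873, 0.0831]  mean=-0.3794  Neff=6.1476  idx=[0, 2, 3, 4, 4, 5, 6, 6]
step 2: w=[0.0000, 0.0004, 0.0055, 0.0108, 0.0108, 0.0431, 0.4647, 0.4647]  mean=0.4319  Neff=2.3038  idx=[6, 6, 6, 6, 7, 7, 7, 7]
step 3: w=[0.1250, 0.1250, 0.1250, 0.1250, 0.1250, 0.1250, 0.1250, 0.1250]  mean=0.5000  Neff=8.0000  idx=[0, 1, 2, 3, 4, 5, 6, 7]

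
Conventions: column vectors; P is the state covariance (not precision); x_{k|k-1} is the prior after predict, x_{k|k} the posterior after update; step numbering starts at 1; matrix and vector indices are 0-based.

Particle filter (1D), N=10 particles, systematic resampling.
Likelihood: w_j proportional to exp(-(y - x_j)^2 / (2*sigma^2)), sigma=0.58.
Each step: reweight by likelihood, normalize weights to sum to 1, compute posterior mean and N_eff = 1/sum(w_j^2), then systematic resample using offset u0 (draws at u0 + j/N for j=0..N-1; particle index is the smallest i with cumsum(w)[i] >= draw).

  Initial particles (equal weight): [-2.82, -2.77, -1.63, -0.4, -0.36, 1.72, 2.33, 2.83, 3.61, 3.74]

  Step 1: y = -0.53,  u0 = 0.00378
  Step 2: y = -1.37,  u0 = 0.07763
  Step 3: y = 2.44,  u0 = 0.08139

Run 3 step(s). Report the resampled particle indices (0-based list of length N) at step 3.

step 1: w=[0.0002, 0.0003, 0.0788, 0.4643, 0.4561, 0.0003, 0.0000, 0.0000, 0.0000, 0.0000]  mean=-0.4793  Neff=2.3264  idx=[2, 3, 3, 3, 3, 3, 4, 4, 4, 4]
step 2: w=[0.2997, 0.0818, 0.0818, 0.0818, 0.0818, 0.0818, 0.0728, 0.0728, 0.0728, 0.0728]  mean=-0.7570  Neff=6.9201  idx=[0, 0, 0, 1, 3, 4, 5, 6, 8, 9]
step 3: w=[0.0000, 0.0000, 0.0000, 0.1220, 0.1220, 0.1220, 0.1220, 0.1706, 0.1706, 0.1706]  mean=-0.3795  Neff=6.8070  idx=[3, 4, 5, 6, 6, 7, 8, 8, 9, 9]

resampled_idx = [3, 4, 5, 6, 6, 7, 8, 8, 9, 9]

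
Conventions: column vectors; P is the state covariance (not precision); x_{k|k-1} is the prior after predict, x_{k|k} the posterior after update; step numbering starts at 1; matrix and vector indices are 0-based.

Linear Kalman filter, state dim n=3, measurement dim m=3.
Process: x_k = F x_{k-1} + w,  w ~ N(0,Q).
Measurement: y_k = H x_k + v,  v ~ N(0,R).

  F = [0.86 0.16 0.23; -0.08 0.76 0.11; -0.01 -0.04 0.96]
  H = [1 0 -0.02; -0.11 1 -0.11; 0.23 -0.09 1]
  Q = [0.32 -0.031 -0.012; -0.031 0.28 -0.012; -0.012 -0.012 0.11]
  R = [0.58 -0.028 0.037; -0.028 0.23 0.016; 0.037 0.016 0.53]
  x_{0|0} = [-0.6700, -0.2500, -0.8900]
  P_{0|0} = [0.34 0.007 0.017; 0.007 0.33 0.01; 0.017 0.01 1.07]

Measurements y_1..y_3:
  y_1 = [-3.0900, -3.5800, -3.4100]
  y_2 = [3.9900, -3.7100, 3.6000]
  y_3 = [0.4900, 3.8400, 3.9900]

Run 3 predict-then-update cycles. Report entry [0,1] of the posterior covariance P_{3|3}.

P_post[0,1] = 0.0092

step 1: x^-=[-0.8209, -0.2343, -0.8377]  P^-=[0.6459 0.0205 0.2344; 0.0205 0.4863 0.0971; 0.2344 0.0971 1.0956]  S=[1.2170 -0.1033 0.3953; -0.1033 0.7171 -0.0933; 0.3953 -0.0933 1.7532]  K=[0.4907 -0.0220 0.1056; 0.0541 0.6752 0.0569; -0.0388 0.0117 0.6600]  nu=[-2.2859, -3.5281, -2.4046]  x^+=[-2.1190, -2.8770, -2.3776]  P^+=[0.2893 0.0157 0.0086; 0.0157 0.1624 0.0540; 0.0086 0.0540 0.3515]
step 2: x^-=[-2.8295, -2.2786, -2.1462]  P^-=[0.5684 -0.0012 0.0764; -0.0012 0.3868 0.0588; 0.0764 0.0588 0.4299]  S=[1.1455 -0.1002 0.2354; -0.1002 0.6181 -0.0317; 0.2354 -0.0317 1.0177]  K=[0.4726 -0.0353 0.0932; 0.0460 0.6247 0.0321; -0.0296 0.0229 0.4421]  nu=[6.7766, -1.9788, 6.1919]  x^+=[1.0204, -3.0042, 0.3447]  P^+=[0.2786 0.0111 0.0032; 0.0111 0.1485 0.0395; 0.0032 0.0395 0.2364]
step 3: x^-=[0.4761, -2.3269, 0.4409]  P^-=[0.5496 -0.0111 0.0448; -0.0111 0.3756 0.0370; 0.0448 0.0370 0.3250]  S=[1.1280 -0.1045 0.2026; -0.1045 0.6116 -0.0388; 0.2026 -0.0388 0.9015]  K=[0.4677 -0.0399 0.0842; 0.0436 0.6181 0.0176; -0.0324 0.0124 0.3761]  nu=[0.0227, 6.2678, 3.2302]  x^+=[0.5087, 1.6046, 1.7323]  P^+=[0.2755 0.0092 -0.0012; 0.0092 0.1457 0.0318; -0.0012 0.0318 0.2015]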